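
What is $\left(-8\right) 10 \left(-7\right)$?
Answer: $560$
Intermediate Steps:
$\left(-8\right) 10 \left(-7\right) = \left(-80\right) \left(-7\right) = 560$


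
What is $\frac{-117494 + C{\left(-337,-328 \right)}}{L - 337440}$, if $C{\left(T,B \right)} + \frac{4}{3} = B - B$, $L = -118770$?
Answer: $\frac{176243}{684315} \approx 0.25755$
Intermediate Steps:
$C{\left(T,B \right)} = - \frac{4}{3}$ ($C{\left(T,B \right)} = - \frac{4}{3} + \left(B - B\right) = - \frac{4}{3} + 0 = - \frac{4}{3}$)
$\frac{-117494 + C{\left(-337,-328 \right)}}{L - 337440} = \frac{-117494 - \frac{4}{3}}{-118770 - 337440} = - \frac{352486}{3 \left(-456210\right)} = \left(- \frac{352486}{3}\right) \left(- \frac{1}{456210}\right) = \frac{176243}{684315}$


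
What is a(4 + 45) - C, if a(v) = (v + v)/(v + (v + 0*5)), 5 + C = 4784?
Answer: -4778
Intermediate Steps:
C = 4779 (C = -5 + 4784 = 4779)
a(v) = 1 (a(v) = (2*v)/(v + (v + 0)) = (2*v)/(v + v) = (2*v)/((2*v)) = (2*v)*(1/(2*v)) = 1)
a(4 + 45) - C = 1 - 1*4779 = 1 - 4779 = -4778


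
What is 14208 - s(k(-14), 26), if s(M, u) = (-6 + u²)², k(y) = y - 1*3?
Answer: -434692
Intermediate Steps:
k(y) = -3 + y (k(y) = y - 3 = -3 + y)
14208 - s(k(-14), 26) = 14208 - (-6 + 26²)² = 14208 - (-6 + 676)² = 14208 - 1*670² = 14208 - 1*448900 = 14208 - 448900 = -434692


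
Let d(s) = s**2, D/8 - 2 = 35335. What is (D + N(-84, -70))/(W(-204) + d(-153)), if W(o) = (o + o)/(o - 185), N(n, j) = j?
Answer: 109941514/9106509 ≈ 12.073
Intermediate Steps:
D = 282696 (D = 16 + 8*35335 = 16 + 282680 = 282696)
W(o) = 2*o/(-185 + o) (W(o) = (2*o)/(-185 + o) = 2*o/(-185 + o))
(D + N(-84, -70))/(W(-204) + d(-153)) = (282696 - 70)/(2*(-204)/(-185 - 204) + (-153)**2) = 282626/(2*(-204)/(-389) + 23409) = 282626/(2*(-204)*(-1/389) + 23409) = 282626/(408/389 + 23409) = 282626/(9106509/389) = 282626*(389/9106509) = 109941514/9106509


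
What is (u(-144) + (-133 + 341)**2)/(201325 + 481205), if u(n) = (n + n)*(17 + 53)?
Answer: 11552/341265 ≈ 0.033851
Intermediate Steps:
u(n) = 140*n (u(n) = (2*n)*70 = 140*n)
(u(-144) + (-133 + 341)**2)/(201325 + 481205) = (140*(-144) + (-133 + 341)**2)/(201325 + 481205) = (-20160 + 208**2)/682530 = (-20160 + 43264)*(1/682530) = 23104*(1/682530) = 11552/341265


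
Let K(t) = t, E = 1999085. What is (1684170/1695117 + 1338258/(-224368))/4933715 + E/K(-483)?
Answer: -625193803236137581707293/151053410380020819720 ≈ -4138.9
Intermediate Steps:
(1684170/1695117 + 1338258/(-224368))/4933715 + E/K(-483) = (1684170/1695117 + 1338258/(-224368))/4933715 + 1999085/(-483) = (1684170*(1/1695117) + 1338258*(-1/224368))*(1/4933715) + 1999085*(-1/483) = (561390/565039 - 669129/112184)*(1/4933715) - 1999085/483 = -315105005271/63388335176*1/4933715 - 1999085/483 = -315105005271/312739980082858840 - 1999085/483 = -625193803236137581707293/151053410380020819720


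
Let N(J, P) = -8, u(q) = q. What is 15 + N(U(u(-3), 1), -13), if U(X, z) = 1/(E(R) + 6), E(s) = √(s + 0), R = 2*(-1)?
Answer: 7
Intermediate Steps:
R = -2
E(s) = √s
U(X, z) = 1/(6 + I*√2) (U(X, z) = 1/(√(-2) + 6) = 1/(I*√2 + 6) = 1/(6 + I*√2))
15 + N(U(u(-3), 1), -13) = 15 - 8 = 7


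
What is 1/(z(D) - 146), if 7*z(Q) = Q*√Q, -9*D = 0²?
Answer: -1/146 ≈ -0.0068493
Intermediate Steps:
D = 0 (D = -⅑*0² = -⅑*0 = 0)
z(Q) = Q^(3/2)/7 (z(Q) = (Q*√Q)/7 = Q^(3/2)/7)
1/(z(D) - 146) = 1/(0^(3/2)/7 - 146) = 1/((⅐)*0 - 146) = 1/(0 - 146) = 1/(-146) = -1/146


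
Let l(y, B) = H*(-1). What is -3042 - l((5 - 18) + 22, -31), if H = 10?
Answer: -3032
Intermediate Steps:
l(y, B) = -10 (l(y, B) = 10*(-1) = -10)
-3042 - l((5 - 18) + 22, -31) = -3042 - 1*(-10) = -3042 + 10 = -3032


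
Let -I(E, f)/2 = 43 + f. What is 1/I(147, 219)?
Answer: -1/524 ≈ -0.0019084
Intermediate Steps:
I(E, f) = -86 - 2*f (I(E, f) = -2*(43 + f) = -86 - 2*f)
1/I(147, 219) = 1/(-86 - 2*219) = 1/(-86 - 438) = 1/(-524) = -1/524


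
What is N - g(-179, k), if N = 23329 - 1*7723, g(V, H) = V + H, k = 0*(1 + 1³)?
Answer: 15785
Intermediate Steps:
k = 0 (k = 0*(1 + 1) = 0*2 = 0)
g(V, H) = H + V
N = 15606 (N = 23329 - 7723 = 15606)
N - g(-179, k) = 15606 - (0 - 179) = 15606 - 1*(-179) = 15606 + 179 = 15785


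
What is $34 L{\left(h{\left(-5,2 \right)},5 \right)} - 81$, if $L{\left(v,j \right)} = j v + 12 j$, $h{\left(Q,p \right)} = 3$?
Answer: $2469$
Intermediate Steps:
$L{\left(v,j \right)} = 12 j + j v$
$34 L{\left(h{\left(-5,2 \right)},5 \right)} - 81 = 34 \cdot 5 \left(12 + 3\right) - 81 = 34 \cdot 5 \cdot 15 - 81 = 34 \cdot 75 - 81 = 2550 - 81 = 2469$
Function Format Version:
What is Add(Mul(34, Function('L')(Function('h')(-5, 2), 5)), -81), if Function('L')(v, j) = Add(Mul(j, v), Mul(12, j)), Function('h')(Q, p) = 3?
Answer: 2469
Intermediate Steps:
Function('L')(v, j) = Add(Mul(12, j), Mul(j, v))
Add(Mul(34, Function('L')(Function('h')(-5, 2), 5)), -81) = Add(Mul(34, Mul(5, Add(12, 3))), -81) = Add(Mul(34, Mul(5, 15)), -81) = Add(Mul(34, 75), -81) = Add(2550, -81) = 2469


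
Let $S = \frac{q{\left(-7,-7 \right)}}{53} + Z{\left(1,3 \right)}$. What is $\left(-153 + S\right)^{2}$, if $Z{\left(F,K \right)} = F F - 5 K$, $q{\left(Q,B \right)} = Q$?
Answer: $\frac{78464164}{2809} \approx 27933.0$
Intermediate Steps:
$Z{\left(F,K \right)} = F^{2} - 5 K$
$S = - \frac{749}{53}$ ($S = - \frac{7}{53} + \left(1^{2} - 15\right) = \left(-7\right) \frac{1}{53} + \left(1 - 15\right) = - \frac{7}{53} - 14 = - \frac{749}{53} \approx -14.132$)
$\left(-153 + S\right)^{2} = \left(-153 - \frac{749}{53}\right)^{2} = \left(- \frac{8858}{53}\right)^{2} = \frac{78464164}{2809}$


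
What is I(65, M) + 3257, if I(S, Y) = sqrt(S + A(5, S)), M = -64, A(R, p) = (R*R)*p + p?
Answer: 3257 + 3*sqrt(195) ≈ 3298.9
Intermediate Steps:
A(R, p) = p + p*R**2 (A(R, p) = R**2*p + p = p*R**2 + p = p + p*R**2)
I(S, Y) = 3*sqrt(3)*sqrt(S) (I(S, Y) = sqrt(S + S*(1 + 5**2)) = sqrt(S + S*(1 + 25)) = sqrt(S + S*26) = sqrt(S + 26*S) = sqrt(27*S) = 3*sqrt(3)*sqrt(S))
I(65, M) + 3257 = 3*sqrt(3)*sqrt(65) + 3257 = 3*sqrt(195) + 3257 = 3257 + 3*sqrt(195)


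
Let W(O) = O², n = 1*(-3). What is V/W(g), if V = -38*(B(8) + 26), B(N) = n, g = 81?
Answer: -874/6561 ≈ -0.13321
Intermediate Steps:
n = -3
B(N) = -3
V = -874 (V = -38*(-3 + 26) = -38*23 = -874)
V/W(g) = -874/(81²) = -874/6561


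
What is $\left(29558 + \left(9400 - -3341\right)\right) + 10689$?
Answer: $52988$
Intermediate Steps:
$\left(29558 + \left(9400 - -3341\right)\right) + 10689 = \left(29558 + \left(9400 + 3341\right)\right) + 10689 = \left(29558 + 12741\right) + 10689 = 42299 + 10689 = 52988$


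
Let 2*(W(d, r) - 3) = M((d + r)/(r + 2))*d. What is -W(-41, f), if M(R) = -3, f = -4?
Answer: -129/2 ≈ -64.500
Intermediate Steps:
W(d, r) = 3 - 3*d/2 (W(d, r) = 3 + (-3*d)/2 = 3 - 3*d/2)
-W(-41, f) = -(3 - 3/2*(-41)) = -(3 + 123/2) = -1*129/2 = -129/2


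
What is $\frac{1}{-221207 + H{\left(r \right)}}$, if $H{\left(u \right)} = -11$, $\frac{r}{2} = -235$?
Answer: $- \frac{1}{221218} \approx -4.5204 \cdot 10^{-6}$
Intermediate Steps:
$r = -470$ ($r = 2 \left(-235\right) = -470$)
$\frac{1}{-221207 + H{\left(r \right)}} = \frac{1}{-221207 - 11} = \frac{1}{-221218} = - \frac{1}{221218}$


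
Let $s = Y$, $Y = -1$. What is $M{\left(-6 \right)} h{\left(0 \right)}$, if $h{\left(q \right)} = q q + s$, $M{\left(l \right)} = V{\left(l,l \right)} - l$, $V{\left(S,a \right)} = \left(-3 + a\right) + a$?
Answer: $9$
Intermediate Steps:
$s = -1$
$V{\left(S,a \right)} = -3 + 2 a$
$M{\left(l \right)} = -3 + l$ ($M{\left(l \right)} = \left(-3 + 2 l\right) - l = -3 + l$)
$h{\left(q \right)} = -1 + q^{2}$ ($h{\left(q \right)} = q q - 1 = q^{2} - 1 = -1 + q^{2}$)
$M{\left(-6 \right)} h{\left(0 \right)} = \left(-3 - 6\right) \left(-1 + 0^{2}\right) = - 9 \left(-1 + 0\right) = \left(-9\right) \left(-1\right) = 9$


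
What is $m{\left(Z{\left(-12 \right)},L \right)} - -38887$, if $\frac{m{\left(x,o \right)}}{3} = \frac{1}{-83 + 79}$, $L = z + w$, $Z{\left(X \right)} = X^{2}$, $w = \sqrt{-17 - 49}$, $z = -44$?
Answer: $\frac{155545}{4} \approx 38886.0$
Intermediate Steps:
$w = i \sqrt{66}$ ($w = \sqrt{-66} = i \sqrt{66} \approx 8.124 i$)
$L = -44 + i \sqrt{66} \approx -44.0 + 8.124 i$
$m{\left(x,o \right)} = - \frac{3}{4}$ ($m{\left(x,o \right)} = \frac{3}{-83 + 79} = \frac{3}{-4} = 3 \left(- \frac{1}{4}\right) = - \frac{3}{4}$)
$m{\left(Z{\left(-12 \right)},L \right)} - -38887 = - \frac{3}{4} - -38887 = - \frac{3}{4} + 38887 = \frac{155545}{4}$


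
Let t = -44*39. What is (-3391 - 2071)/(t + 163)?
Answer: 5462/1553 ≈ 3.5171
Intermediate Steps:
t = -1716
(-3391 - 2071)/(t + 163) = (-3391 - 2071)/(-1716 + 163) = -5462/(-1553) = -5462*(-1/1553) = 5462/1553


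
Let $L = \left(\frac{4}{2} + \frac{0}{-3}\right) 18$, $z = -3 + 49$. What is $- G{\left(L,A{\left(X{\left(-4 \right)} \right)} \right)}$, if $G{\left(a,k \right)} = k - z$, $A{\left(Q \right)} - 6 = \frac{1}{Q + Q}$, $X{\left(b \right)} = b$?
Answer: $\frac{321}{8} \approx 40.125$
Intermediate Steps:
$A{\left(Q \right)} = 6 + \frac{1}{2 Q}$ ($A{\left(Q \right)} = 6 + \frac{1}{Q + Q} = 6 + \frac{1}{2 Q}$)
$z = 46$
$L = 36$ ($L = \left(4 \cdot \frac{1}{2} + 0 \left(- \frac{1}{3}\right)\right) 18 = \left(2 + 0\right) 18 = 2 \cdot 18 = 36$)
$G{\left(a,k \right)} = -46 + k$ ($G{\left(a,k \right)} = k - 46 = -46 + k$)
$- G{\left(L,A{\left(X{\left(-4 \right)} \right)} \right)} = - (-46 + \left(6 + \frac{1}{2 \left(-4\right)}\right)) = - (-46 + \left(6 + \frac{1}{2} \left(- \frac{1}{4}\right)\right)) = - (-46 + \left(6 - \frac{1}{8}\right)) = - (-46 + \frac{47}{8}) = \left(-1\right) \left(- \frac{321}{8}\right) = \frac{321}{8}$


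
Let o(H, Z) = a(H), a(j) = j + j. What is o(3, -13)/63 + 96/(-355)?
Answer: -1306/7455 ≈ -0.17518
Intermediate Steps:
a(j) = 2*j
o(H, Z) = 2*H
o(3, -13)/63 + 96/(-355) = (2*3)/63 + 96/(-355) = 6*(1/63) + 96*(-1/355) = 2/21 - 96/355 = -1306/7455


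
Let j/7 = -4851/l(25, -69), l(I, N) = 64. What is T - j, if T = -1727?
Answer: -76571/64 ≈ -1196.4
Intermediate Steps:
j = -33957/64 (j = 7*(-4851/64) = -33957/64 ≈ -530.58)
T - j = -1727 - 1*(-33957/64) = -1727 + 33957/64 = -76571/64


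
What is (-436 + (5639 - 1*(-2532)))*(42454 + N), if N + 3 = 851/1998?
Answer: 17731536095/54 ≈ 3.2836e+8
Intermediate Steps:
N = -139/54 (N = -3 + 851/1998 = -3 + 851*(1/1998) = -3 + 23/54 = -139/54 ≈ -2.5741)
(-436 + (5639 - 1*(-2532)))*(42454 + N) = (-436 + (5639 - 1*(-2532)))*(42454 - 139/54) = (-436 + (5639 + 2532))*(2292377/54) = (-436 + 8171)*(2292377/54) = 7735*(2292377/54) = 17731536095/54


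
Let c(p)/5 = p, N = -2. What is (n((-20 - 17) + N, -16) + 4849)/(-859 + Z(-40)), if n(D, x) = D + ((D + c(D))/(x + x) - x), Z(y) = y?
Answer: -77333/14384 ≈ -5.3763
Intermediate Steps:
c(p) = 5*p
n(D, x) = D - x + 3*D/x (n(D, x) = D + ((D + 5*D)/(x + x) - x) = D + ((6*D)/((2*x)) - x) = D + ((6*D)*(1/(2*x)) - x) = D + (3*D/x - x) = D + (-x + 3*D/x) = D - x + 3*D/x)
(n((-20 - 17) + N, -16) + 4849)/(-859 + Z(-40)) = ((((-20 - 17) - 2) - 1*(-16) + 3*((-20 - 17) - 2)/(-16)) + 4849)/(-859 - 40) = (((-37 - 2) + 16 + 3*(-37 - 2)*(-1/16)) + 4849)/(-899) = ((-39 + 16 + 3*(-39)*(-1/16)) + 4849)*(-1/899) = ((-39 + 16 + 117/16) + 4849)*(-1/899) = (-251/16 + 4849)*(-1/899) = (77333/16)*(-1/899) = -77333/14384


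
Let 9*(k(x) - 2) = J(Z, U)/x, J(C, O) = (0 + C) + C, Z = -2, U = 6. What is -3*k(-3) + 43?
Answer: 329/9 ≈ 36.556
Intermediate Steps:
J(C, O) = 2*C (J(C, O) = C + C = 2*C)
k(x) = 2 - 4/(9*x) (k(x) = 2 + ((2*(-2))/x)/9 = 2 + (-4/x)/9 = 2 - 4/(9*x))
-3*k(-3) + 43 = -3*(2 - 4/9/(-3)) + 43 = -3*(2 - 4/9*(-⅓)) + 43 = -3*(2 + 4/27) + 43 = -3*58/27 + 43 = -58/9 + 43 = 329/9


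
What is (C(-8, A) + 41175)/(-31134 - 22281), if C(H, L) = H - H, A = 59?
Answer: -915/1187 ≈ -0.77085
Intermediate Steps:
C(H, L) = 0
(C(-8, A) + 41175)/(-31134 - 22281) = (0 + 41175)/(-31134 - 22281) = 41175/(-53415) = 41175*(-1/53415) = -915/1187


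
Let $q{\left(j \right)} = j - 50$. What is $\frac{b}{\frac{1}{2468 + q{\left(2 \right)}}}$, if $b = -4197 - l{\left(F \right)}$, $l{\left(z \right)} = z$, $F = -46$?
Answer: $-10045420$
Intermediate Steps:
$q{\left(j \right)} = -50 + j$
$b = -4151$ ($b = -4197 - -46 = -4197 + 46 = -4151$)
$\frac{b}{\frac{1}{2468 + q{\left(2 \right)}}} = - \frac{4151}{\frac{1}{2468 + \left(-50 + 2\right)}} = - \frac{4151}{\frac{1}{2468 - 48}} = - \frac{4151}{\frac{1}{2420}} = - 4151 \frac{1}{\frac{1}{2420}} = \left(-4151\right) 2420 = -10045420$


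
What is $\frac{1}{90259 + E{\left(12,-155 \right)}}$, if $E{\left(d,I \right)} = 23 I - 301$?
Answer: $\frac{1}{86393} \approx 1.1575 \cdot 10^{-5}$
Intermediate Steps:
$E{\left(d,I \right)} = -301 + 23 I$
$\frac{1}{90259 + E{\left(12,-155 \right)}} = \frac{1}{90259 + \left(-301 + 23 \left(-155\right)\right)} = \frac{1}{90259 - 3866} = \frac{1}{86393}$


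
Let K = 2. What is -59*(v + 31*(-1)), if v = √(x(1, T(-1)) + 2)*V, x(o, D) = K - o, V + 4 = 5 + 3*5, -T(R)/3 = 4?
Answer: 1829 - 944*√3 ≈ 193.94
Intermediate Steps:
T(R) = -12 (T(R) = -3*4 = -12)
V = 16 (V = -4 + (5 + 3*5) = -4 + (5 + 15) = -4 + 20 = 16)
x(o, D) = 2 - o
v = 16*√3 (v = √((2 - 1*1) + 2)*16 = √((2 - 1) + 2)*16 = √(1 + 2)*16 = √3*16 = 16*√3 ≈ 27.713)
-59*(v + 31*(-1)) = -59*(16*√3 + 31*(-1)) = -59*(16*√3 - 31) = -59*(-31 + 16*√3) = 1829 - 944*√3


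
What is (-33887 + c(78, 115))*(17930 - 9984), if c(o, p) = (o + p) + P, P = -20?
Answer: -267891444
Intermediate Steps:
c(o, p) = -20 + o + p (c(o, p) = (o + p) - 20 = -20 + o + p)
(-33887 + c(78, 115))*(17930 - 9984) = (-33887 + (-20 + 78 + 115))*(17930 - 9984) = (-33887 + 173)*7946 = -33714*7946 = -267891444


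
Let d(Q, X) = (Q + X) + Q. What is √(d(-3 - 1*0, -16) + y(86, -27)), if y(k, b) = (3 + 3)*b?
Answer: 2*I*√46 ≈ 13.565*I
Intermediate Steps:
y(k, b) = 6*b
d(Q, X) = X + 2*Q
√(d(-3 - 1*0, -16) + y(86, -27)) = √((-16 + 2*(-3 - 1*0)) + 6*(-27)) = √((-16 + 2*(-3 + 0)) - 162) = √((-16 + 2*(-3)) - 162) = √((-16 - 6) - 162) = √(-22 - 162) = √(-184) = 2*I*√46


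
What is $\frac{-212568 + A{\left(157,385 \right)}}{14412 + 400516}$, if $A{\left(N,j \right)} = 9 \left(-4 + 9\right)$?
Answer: $- \frac{212523}{414928} \approx -0.51219$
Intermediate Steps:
$A{\left(N,j \right)} = 45$ ($A{\left(N,j \right)} = 9 \cdot 5 = 45$)
$\frac{-212568 + A{\left(157,385 \right)}}{14412 + 400516} = \frac{-212568 + 45}{14412 + 400516} = - \frac{212523}{414928}$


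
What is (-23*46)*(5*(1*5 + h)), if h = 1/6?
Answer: -81995/3 ≈ -27332.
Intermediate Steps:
h = ⅙ ≈ 0.16667
(-23*46)*(5*(1*5 + h)) = (-23*46)*(5*(1*5 + ⅙)) = -5290*(5 + ⅙) = -5290*31/6 = -1058*155/6 = -81995/3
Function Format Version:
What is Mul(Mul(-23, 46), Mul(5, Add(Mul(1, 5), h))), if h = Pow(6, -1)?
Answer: Rational(-81995, 3) ≈ -27332.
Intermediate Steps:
h = Rational(1, 6) ≈ 0.16667
Mul(Mul(-23, 46), Mul(5, Add(Mul(1, 5), h))) = Mul(Mul(-23, 46), Mul(5, Add(Mul(1, 5), Rational(1, 6)))) = Mul(-1058, Mul(5, Add(5, Rational(1, 6)))) = Mul(-1058, Mul(5, Rational(31, 6))) = Mul(-1058, Rational(155, 6)) = Rational(-81995, 3)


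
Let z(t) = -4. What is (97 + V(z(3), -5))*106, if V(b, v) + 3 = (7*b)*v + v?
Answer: 24274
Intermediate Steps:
V(b, v) = -3 + v + 7*b*v (V(b, v) = -3 + ((7*b)*v + v) = -3 + (7*b*v + v) = -3 + (v + 7*b*v) = -3 + v + 7*b*v)
(97 + V(z(3), -5))*106 = (97 + (-3 - 5 + 7*(-4)*(-5)))*106 = (97 + (-3 - 5 + 140))*106 = (97 + 132)*106 = 229*106 = 24274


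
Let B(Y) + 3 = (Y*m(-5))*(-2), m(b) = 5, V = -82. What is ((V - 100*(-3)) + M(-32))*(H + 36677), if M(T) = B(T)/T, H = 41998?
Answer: 523896825/32 ≈ 1.6372e+7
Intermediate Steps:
B(Y) = -3 - 10*Y (B(Y) = -3 + (Y*5)*(-2) = -3 + (5*Y)*(-2) = -3 - 10*Y)
M(T) = (-3 - 10*T)/T
((V - 100*(-3)) + M(-32))*(H + 36677) = ((-82 - 100*(-3)) + (-10 - 3/(-32)))*(41998 + 36677) = ((-82 + 300) + (-10 - 3*(-1/32)))*78675 = (218 + (-10 + 3/32))*78675 = (218 - 317/32)*78675 = (6659/32)*78675 = 523896825/32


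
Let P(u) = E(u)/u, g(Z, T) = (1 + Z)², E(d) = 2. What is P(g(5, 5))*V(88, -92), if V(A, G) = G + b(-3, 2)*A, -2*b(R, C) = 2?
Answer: -10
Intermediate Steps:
b(R, C) = -1 (b(R, C) = -½*2 = -1)
P(u) = 2/u
V(A, G) = G - A
P(g(5, 5))*V(88, -92) = (2/((1 + 5)²))*(-92 - 1*88) = (2/(6²))*(-92 - 88) = (2/36)*(-180) = (2*(1/36))*(-180) = (1/18)*(-180) = -10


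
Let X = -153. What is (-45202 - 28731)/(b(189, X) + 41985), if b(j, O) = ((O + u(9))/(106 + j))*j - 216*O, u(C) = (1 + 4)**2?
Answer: -21810235/22110543 ≈ -0.98642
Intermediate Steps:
u(C) = 25 (u(C) = 5**2 = 25)
b(j, O) = -216*O + j*(25 + O)/(106 + j) (b(j, O) = ((O + 25)/(106 + j))*j - 216*O = ((25 + O)/(106 + j))*j - 216*O = j*(25 + O)/(106 + j) - 216*O = -216*O + j*(25 + O)/(106 + j))
(-45202 - 28731)/(b(189, X) + 41985) = (-45202 - 28731)/((-22896*(-153) + 25*189 - 215*(-153)*189)/(106 + 189) + 41985) = -73933/((3503088 + 4725 + 6217155)/295 + 41985) = -73933/((1/295)*9724968 + 41985) = -73933/(9724968/295 + 41985) = -73933/22110543/295 = -73933*295/22110543 = -21810235/22110543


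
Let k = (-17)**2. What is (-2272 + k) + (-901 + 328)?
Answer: -2556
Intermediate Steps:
k = 289
(-2272 + k) + (-901 + 328) = (-2272 + 289) + (-901 + 328) = -1983 - 573 = -2556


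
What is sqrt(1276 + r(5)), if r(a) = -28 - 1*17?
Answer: sqrt(1231) ≈ 35.086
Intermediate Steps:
r(a) = -45 (r(a) = -28 - 17 = -45)
sqrt(1276 + r(5)) = sqrt(1276 - 45) = sqrt(1231)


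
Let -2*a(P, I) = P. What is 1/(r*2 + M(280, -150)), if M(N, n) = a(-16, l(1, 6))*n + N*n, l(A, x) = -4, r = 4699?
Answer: -1/33802 ≈ -2.9584e-5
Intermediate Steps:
a(P, I) = -P/2
M(N, n) = 8*n + N*n (M(N, n) = (-1/2*(-16))*n + N*n = 8*n + N*n)
1/(r*2 + M(280, -150)) = 1/(4699*2 - 150*(8 + 280)) = 1/(9398 - 150*288) = 1/(9398 - 43200) = 1/(-33802) = -1/33802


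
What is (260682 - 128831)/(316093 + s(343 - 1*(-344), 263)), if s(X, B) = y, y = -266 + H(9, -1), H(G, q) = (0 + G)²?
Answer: 131851/315908 ≈ 0.41737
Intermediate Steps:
H(G, q) = G²
y = -185 (y = -266 + 9² = -266 + 81 = -185)
s(X, B) = -185
(260682 - 128831)/(316093 + s(343 - 1*(-344), 263)) = (260682 - 128831)/(316093 - 185) = 131851/315908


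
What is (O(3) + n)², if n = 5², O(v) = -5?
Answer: 400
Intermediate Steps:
n = 25
(O(3) + n)² = (-5 + 25)² = 20² = 400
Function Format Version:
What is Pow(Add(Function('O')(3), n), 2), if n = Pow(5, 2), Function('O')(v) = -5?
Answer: 400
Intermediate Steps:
n = 25
Pow(Add(Function('O')(3), n), 2) = Pow(Add(-5, 25), 2) = Pow(20, 2) = 400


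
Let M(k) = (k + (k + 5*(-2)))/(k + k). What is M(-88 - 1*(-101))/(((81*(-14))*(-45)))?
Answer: 4/331695 ≈ 1.2059e-5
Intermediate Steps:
M(k) = (-10 + 2*k)/(2*k) (M(k) = (k + (k - 10))/((2*k)) = (k + (-10 + k))*(1/(2*k)) = (-10 + 2*k)*(1/(2*k)) = (-10 + 2*k)/(2*k))
M(-88 - 1*(-101))/(((81*(-14))*(-45))) = ((-5 + (-88 - 1*(-101)))/(-88 - 1*(-101)))/(((81*(-14))*(-45))) = ((-5 + (-88 + 101))/(-88 + 101))/((-1134*(-45))) = ((-5 + 13)/13)/51030 = ((1/13)*8)*(1/51030) = (8/13)*(1/51030) = 4/331695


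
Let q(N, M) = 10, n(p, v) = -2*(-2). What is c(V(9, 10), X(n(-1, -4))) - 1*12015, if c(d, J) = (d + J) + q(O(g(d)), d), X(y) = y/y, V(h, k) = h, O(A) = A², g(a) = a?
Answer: -11995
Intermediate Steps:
n(p, v) = 4
X(y) = 1
c(d, J) = 10 + J + d (c(d, J) = (d + J) + 10 = (J + d) + 10 = 10 + J + d)
c(V(9, 10), X(n(-1, -4))) - 1*12015 = (10 + 1 + 9) - 1*12015 = 20 - 12015 = -11995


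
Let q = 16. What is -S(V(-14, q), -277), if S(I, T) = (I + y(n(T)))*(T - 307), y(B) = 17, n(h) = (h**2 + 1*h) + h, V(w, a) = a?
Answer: 19272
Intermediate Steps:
n(h) = h**2 + 2*h (n(h) = (h**2 + h) + h = (h + h**2) + h = h**2 + 2*h)
S(I, T) = (-307 + T)*(17 + I) (S(I, T) = (I + 17)*(T - 307) = (17 + I)*(-307 + T) = (-307 + T)*(17 + I))
-S(V(-14, q), -277) = -(-5219 - 307*16 + 17*(-277) + 16*(-277)) = -(-5219 - 4912 - 4709 - 4432) = -1*(-19272) = 19272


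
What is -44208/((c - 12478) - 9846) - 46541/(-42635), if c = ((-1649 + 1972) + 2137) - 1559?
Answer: 960618641/304456535 ≈ 3.1552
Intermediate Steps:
c = 901 (c = (323 + 2137) - 1559 = 2460 - 1559 = 901)
-44208/((c - 12478) - 9846) - 46541/(-42635) = -44208/((901 - 12478) - 9846) - 46541/(-42635) = -44208/(-11577 - 9846) - 46541*(-1/42635) = -44208/(-21423) + 46541/42635 = -44208*(-1/21423) + 46541/42635 = 14736/7141 + 46541/42635 = 960618641/304456535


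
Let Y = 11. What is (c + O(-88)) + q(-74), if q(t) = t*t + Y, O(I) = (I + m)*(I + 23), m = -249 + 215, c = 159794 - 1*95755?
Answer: 77456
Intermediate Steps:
c = 64039 (c = 159794 - 95755 = 64039)
m = -34
O(I) = (-34 + I)*(23 + I) (O(I) = (I - 34)*(I + 23) = (-34 + I)*(23 + I))
q(t) = 11 + t² (q(t) = t*t + 11 = t² + 11 = 11 + t²)
(c + O(-88)) + q(-74) = (64039 + (-782 + (-88)² - 11*(-88))) + (11 + (-74)²) = (64039 + (-782 + 7744 + 968)) + (11 + 5476) = (64039 + 7930) + 5487 = 71969 + 5487 = 77456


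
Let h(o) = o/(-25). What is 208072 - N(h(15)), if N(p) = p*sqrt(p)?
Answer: 208072 + 3*I*sqrt(15)/25 ≈ 2.0807e+5 + 0.46476*I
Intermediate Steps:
h(o) = -o/25 (h(o) = o*(-1/25) = -o/25)
N(p) = p**(3/2)
208072 - N(h(15)) = 208072 - (-1/25*15)**(3/2) = 208072 - (-3/5)**(3/2) = 208072 - (-3)*I*sqrt(15)/25 = 208072 + 3*I*sqrt(15)/25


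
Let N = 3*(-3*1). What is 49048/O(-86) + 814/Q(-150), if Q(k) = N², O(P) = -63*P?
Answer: 465730/24381 ≈ 19.102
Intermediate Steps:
N = -9 (N = 3*(-3) = -9)
Q(k) = 81 (Q(k) = (-9)² = 81)
49048/O(-86) + 814/Q(-150) = 49048/((-63*(-86))) + 814/81 = 49048/5418 + 814*(1/81) = 49048*(1/5418) + 814/81 = 24524/2709 + 814/81 = 465730/24381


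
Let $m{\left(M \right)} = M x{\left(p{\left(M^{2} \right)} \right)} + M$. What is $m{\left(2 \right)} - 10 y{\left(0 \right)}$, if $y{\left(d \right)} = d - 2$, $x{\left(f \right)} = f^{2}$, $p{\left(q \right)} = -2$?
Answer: $30$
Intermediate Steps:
$y{\left(d \right)} = -2 + d$ ($y{\left(d \right)} = d - 2 = -2 + d$)
$m{\left(M \right)} = 5 M$ ($m{\left(M \right)} = M \left(-2\right)^{2} + M = M 4 + M = 4 M + M = 5 M$)
$m{\left(2 \right)} - 10 y{\left(0 \right)} = 5 \cdot 2 - 10 \left(-2 + 0\right) = 10 - -20 = 10 + 20 = 30$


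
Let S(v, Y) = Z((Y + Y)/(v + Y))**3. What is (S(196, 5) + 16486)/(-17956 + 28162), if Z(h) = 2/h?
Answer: 10181351/1275750 ≈ 7.9807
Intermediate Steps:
S(v, Y) = (Y + v)**3/Y**3 (S(v, Y) = (2/(((Y + Y)/(v + Y))))**3 = (2/(((2*Y)/(Y + v))))**3 = (2/((2*Y/(Y + v))))**3 = (2*((Y + v)/(2*Y)))**3 = ((Y + v)/Y)**3 = (Y + v)**3/Y**3)
(S(196, 5) + 16486)/(-17956 + 28162) = ((5 + 196)**3/5**3 + 16486)/(-17956 + 28162) = ((1/125)*201**3 + 16486)/10206 = ((1/125)*8120601 + 16486)*(1/10206) = (8120601/125 + 16486)*(1/10206) = (10181351/125)*(1/10206) = 10181351/1275750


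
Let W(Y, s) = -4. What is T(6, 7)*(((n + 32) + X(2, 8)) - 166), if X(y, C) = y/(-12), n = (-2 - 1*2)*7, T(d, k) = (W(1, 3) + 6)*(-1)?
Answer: 973/3 ≈ 324.33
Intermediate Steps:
T(d, k) = -2 (T(d, k) = (-4 + 6)*(-1) = 2*(-1) = -2)
n = -28 (n = (-2 - 2)*7 = -4*7 = -28)
X(y, C) = -y/12 (X(y, C) = y*(-1/12) = -y/12)
T(6, 7)*(((n + 32) + X(2, 8)) - 166) = -2*(((-28 + 32) - 1/12*2) - 166) = -2*((4 - ⅙) - 166) = -2*(23/6 - 166) = -2*(-973/6) = 973/3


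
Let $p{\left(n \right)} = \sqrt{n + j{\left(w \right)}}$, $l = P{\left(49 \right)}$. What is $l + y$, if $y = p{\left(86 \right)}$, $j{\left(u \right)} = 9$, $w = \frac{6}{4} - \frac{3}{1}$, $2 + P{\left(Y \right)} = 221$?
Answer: $219 + \sqrt{95} \approx 228.75$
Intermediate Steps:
$P{\left(Y \right)} = 219$ ($P{\left(Y \right)} = -2 + 221 = 219$)
$w = - \frac{3}{2}$ ($w = 6 \cdot \frac{1}{4} - 3 = \frac{3}{2} - 3 = - \frac{3}{2} \approx -1.5$)
$l = 219$
$p{\left(n \right)} = \sqrt{9 + n}$ ($p{\left(n \right)} = \sqrt{n + 9} = \sqrt{9 + n}$)
$y = \sqrt{95}$ ($y = \sqrt{9 + 86} = \sqrt{95} \approx 9.7468$)
$l + y = 219 + \sqrt{95}$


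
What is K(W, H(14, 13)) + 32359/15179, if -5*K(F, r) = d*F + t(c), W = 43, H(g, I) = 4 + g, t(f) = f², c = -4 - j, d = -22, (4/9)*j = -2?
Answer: 58069337/303580 ≈ 191.28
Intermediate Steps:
j = -9/2 (j = (9/4)*(-2) = -9/2 ≈ -4.5000)
c = ½ (c = -4 - 1*(-9/2) = -4 + 9/2 = ½ ≈ 0.50000)
K(F, r) = -1/20 + 22*F/5 (K(F, r) = -(-22*F + (½)²)/5 = -(-22*F + ¼)/5 = -(¼ - 22*F)/5 = -1/20 + 22*F/5)
K(W, H(14, 13)) + 32359/15179 = (-1/20 + (22/5)*43) + 32359/15179 = (-1/20 + 946/5) + 32359*(1/15179) = 3783/20 + 32359/15179 = 58069337/303580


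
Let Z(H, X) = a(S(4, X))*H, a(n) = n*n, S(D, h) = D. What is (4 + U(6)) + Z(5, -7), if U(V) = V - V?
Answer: 84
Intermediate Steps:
U(V) = 0
a(n) = n**2
Z(H, X) = 16*H (Z(H, X) = 4**2*H = 16*H)
(4 + U(6)) + Z(5, -7) = (4 + 0) + 16*5 = 4 + 80 = 84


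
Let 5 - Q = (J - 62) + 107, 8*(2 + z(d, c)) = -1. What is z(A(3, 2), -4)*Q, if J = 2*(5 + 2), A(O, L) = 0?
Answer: 459/4 ≈ 114.75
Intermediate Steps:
J = 14 (J = 2*7 = 14)
z(d, c) = -17/8 (z(d, c) = -2 + (1/8)*(-1) = -2 - 1/8 = -17/8)
Q = -54 (Q = 5 - ((14 - 62) + 107) = 5 - (-48 + 107) = 5 - 1*59 = 5 - 59 = -54)
z(A(3, 2), -4)*Q = -17/8*(-54) = 459/4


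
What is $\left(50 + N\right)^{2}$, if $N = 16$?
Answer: $4356$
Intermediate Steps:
$\left(50 + N\right)^{2} = \left(50 + 16\right)^{2} = 66^{2} = 4356$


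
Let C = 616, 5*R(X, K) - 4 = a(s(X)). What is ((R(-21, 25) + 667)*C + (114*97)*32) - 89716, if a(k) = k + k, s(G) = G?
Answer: 3351652/5 ≈ 6.7033e+5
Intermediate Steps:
a(k) = 2*k
R(X, K) = ⅘ + 2*X/5 (R(X, K) = ⅘ + (2*X)/5 = ⅘ + 2*X/5)
((R(-21, 25) + 667)*C + (114*97)*32) - 89716 = (((⅘ + (⅖)*(-21)) + 667)*616 + (114*97)*32) - 89716 = (((⅘ - 42/5) + 667)*616 + 11058*32) - 89716 = ((-38/5 + 667)*616 + 353856) - 89716 = ((3297/5)*616 + 353856) - 89716 = (2030952/5 + 353856) - 89716 = 3800232/5 - 89716 = 3351652/5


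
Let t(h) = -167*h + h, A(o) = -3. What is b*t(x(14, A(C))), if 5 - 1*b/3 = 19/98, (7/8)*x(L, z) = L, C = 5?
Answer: -1876464/49 ≈ -38295.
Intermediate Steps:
x(L, z) = 8*L/7
t(h) = -166*h
b = 1413/98 (b = 15 - 57/98 = 1413/98 ≈ 14.418)
b*t(x(14, A(C))) = 1413*(-1328*14/7)/98 = 1413*(-166*16)/98 = (1413/98)*(-2656) = -1876464/49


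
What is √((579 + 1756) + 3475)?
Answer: √5810 ≈ 76.223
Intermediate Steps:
√((579 + 1756) + 3475) = √(2335 + 3475) = √5810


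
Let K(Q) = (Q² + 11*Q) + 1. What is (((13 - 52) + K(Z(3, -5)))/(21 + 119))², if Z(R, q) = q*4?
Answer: 5041/4900 ≈ 1.0288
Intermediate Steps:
Z(R, q) = 4*q
K(Q) = 1 + Q² + 11*Q
(((13 - 52) + K(Z(3, -5)))/(21 + 119))² = (((13 - 52) + (1 + (4*(-5))² + 11*(4*(-5))))/(21 + 119))² = ((-39 + (1 + (-20)² + 11*(-20)))/140)² = ((-39 + (1 + 400 - 220))*(1/140))² = ((-39 + 181)*(1/140))² = (142*(1/140))² = (71/70)² = 5041/4900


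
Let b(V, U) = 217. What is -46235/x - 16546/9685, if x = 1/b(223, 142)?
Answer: -97169573121/9685 ≈ -1.0033e+7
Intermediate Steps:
x = 1/217 ≈ 0.0046083
-46235/x - 16546/9685 = -46235/1/217 - 16546/9685 = -46235*217 - 16546*1/9685 = -10032995 - 16546/9685 = -97169573121/9685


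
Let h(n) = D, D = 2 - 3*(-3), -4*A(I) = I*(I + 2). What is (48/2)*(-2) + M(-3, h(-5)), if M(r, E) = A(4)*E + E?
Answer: -103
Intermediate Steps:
A(I) = -I*(2 + I)/4 (A(I) = -I*(I + 2)/4 = -I*(2 + I)/4)
D = 11 (D = 2 + 9 = 11)
h(n) = 11
M(r, E) = -5*E (M(r, E) = (-¼*4*(2 + 4))*E + E = (-¼*4*6)*E + E = -6*E + E = -5*E)
(48/2)*(-2) + M(-3, h(-5)) = (48/2)*(-2) - 5*11 = (48*(½))*(-2) - 55 = 24*(-2) - 55 = -48 - 55 = -103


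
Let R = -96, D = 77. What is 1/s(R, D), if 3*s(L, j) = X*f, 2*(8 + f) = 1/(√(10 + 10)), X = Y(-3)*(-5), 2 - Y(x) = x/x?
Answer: 384/5119 + 12*√5/25595 ≈ 0.076063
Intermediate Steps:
Y(x) = 1 (Y(x) = 2 - x/x = 2 - 1*1 = 2 - 1 = 1)
X = -5 (X = 1*(-5) = -5)
f = -8 + √5/20 (f = -8 + 1/(2*(√(10 + 10))) = -8 + 1/(2*(√20)) = -8 + 1/(2*((2*√5))) = -8 + (√5/10)/2 = -8 + √5/20 ≈ -7.8882)
s(L, j) = 40/3 - √5/12 (s(L, j) = (-5*(-8 + √5/20))/3 = (40 - √5/4)/3 = 40/3 - √5/12)
1/s(R, D) = 1/(40/3 - √5/12)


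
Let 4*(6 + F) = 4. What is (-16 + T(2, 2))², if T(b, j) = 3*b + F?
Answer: 225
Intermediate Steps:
F = -5 (F = -6 + (¼)*4 = -6 + 1 = -5)
T(b, j) = -5 + 3*b (T(b, j) = 3*b - 5 = -5 + 3*b)
(-16 + T(2, 2))² = (-16 + (-5 + 3*2))² = (-16 + (-5 + 6))² = (-16 + 1)² = (-15)² = 225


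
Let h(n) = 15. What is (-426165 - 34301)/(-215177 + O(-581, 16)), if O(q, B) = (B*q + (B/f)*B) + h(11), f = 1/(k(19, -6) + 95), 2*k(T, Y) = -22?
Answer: 230233/101477 ≈ 2.2688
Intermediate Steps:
k(T, Y) = -11 (k(T, Y) = (½)*(-22) = -11)
f = 1/84 (f = 1/(-11 + 95) = 1/84 ≈ 0.011905)
O(q, B) = 15 + 84*B² + B*q (O(q, B) = (B*q + (B/(1/84))*B) + 15 = (B*q + (B*84)*B) + 15 = (B*q + (84*B)*B) + 15 = (B*q + 84*B²) + 15 = (84*B² + B*q) + 15 = 15 + 84*B² + B*q)
(-426165 - 34301)/(-215177 + O(-581, 16)) = (-426165 - 34301)/(-215177 + (15 + 84*16² + 16*(-581))) = -460466/(-215177 + (15 + 84*256 - 9296)) = -460466/(-215177 + (15 + 21504 - 9296)) = -460466/(-215177 + 12223) = -460466/(-202954) = -460466*(-1/202954) = 230233/101477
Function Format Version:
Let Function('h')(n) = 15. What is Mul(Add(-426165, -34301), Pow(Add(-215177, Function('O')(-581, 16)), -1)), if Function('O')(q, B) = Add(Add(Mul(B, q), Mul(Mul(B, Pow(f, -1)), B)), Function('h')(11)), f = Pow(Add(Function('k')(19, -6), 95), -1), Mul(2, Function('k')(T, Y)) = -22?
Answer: Rational(230233, 101477) ≈ 2.2688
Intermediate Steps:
Function('k')(T, Y) = -11 (Function('k')(T, Y) = Mul(Rational(1, 2), -22) = -11)
f = Rational(1, 84) (f = Pow(Add(-11, 95), -1) = Pow(84, -1) = Rational(1, 84) ≈ 0.011905)
Function('O')(q, B) = Add(15, Mul(84, Pow(B, 2)), Mul(B, q)) (Function('O')(q, B) = Add(Add(Mul(B, q), Mul(Mul(B, Pow(Rational(1, 84), -1)), B)), 15) = Add(Add(Mul(B, q), Mul(Mul(B, 84), B)), 15) = Add(Add(Mul(B, q), Mul(Mul(84, B), B)), 15) = Add(Add(Mul(B, q), Mul(84, Pow(B, 2))), 15) = Add(Add(Mul(84, Pow(B, 2)), Mul(B, q)), 15) = Add(15, Mul(84, Pow(B, 2)), Mul(B, q)))
Mul(Add(-426165, -34301), Pow(Add(-215177, Function('O')(-581, 16)), -1)) = Mul(Add(-426165, -34301), Pow(Add(-215177, Add(15, Mul(84, Pow(16, 2)), Mul(16, -581))), -1)) = Mul(-460466, Pow(Add(-215177, Add(15, Mul(84, 256), -9296)), -1)) = Mul(-460466, Pow(Add(-215177, Add(15, 21504, -9296)), -1)) = Mul(-460466, Pow(Add(-215177, 12223), -1)) = Mul(-460466, Pow(-202954, -1)) = Mul(-460466, Rational(-1, 202954)) = Rational(230233, 101477)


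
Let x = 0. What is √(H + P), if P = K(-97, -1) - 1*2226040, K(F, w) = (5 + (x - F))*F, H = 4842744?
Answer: √2606810 ≈ 1614.6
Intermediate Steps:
K(F, w) = F*(5 - F) (K(F, w) = (5 + (0 - F))*F = (5 - F)*F = F*(5 - F))
P = -2235934 (P = -97*(5 - 1*(-97)) - 1*2226040 = -97*(5 + 97) - 2226040 = -97*102 - 2226040 = -9894 - 2226040 = -2235934)
√(H + P) = √(4842744 - 2235934) = √2606810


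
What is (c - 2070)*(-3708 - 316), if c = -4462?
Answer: 26284768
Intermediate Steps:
(c - 2070)*(-3708 - 316) = (-4462 - 2070)*(-3708 - 316) = -6532*(-4024) = 26284768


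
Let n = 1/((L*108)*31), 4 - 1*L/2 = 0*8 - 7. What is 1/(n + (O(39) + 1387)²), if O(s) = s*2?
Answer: 73656/158082348601 ≈ 4.6593e-7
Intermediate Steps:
O(s) = 2*s
L = 22 (L = 8 - 2*(0*8 - 7) = 8 - 2*(0 - 7) = 8 - 2*(-7) = 8 + 14 = 22)
n = 1/73656 (n = 1/((22*108)*31) = 1/(2376*31) = 1/73656 ≈ 1.3577e-5)
1/(n + (O(39) + 1387)²) = 1/(1/73656 + (2*39 + 1387)²) = 1/(1/73656 + (78 + 1387)²) = 1/(1/73656 + 1465²) = 1/(1/73656 + 2146225) = 1/(158082348601/73656) = 73656/158082348601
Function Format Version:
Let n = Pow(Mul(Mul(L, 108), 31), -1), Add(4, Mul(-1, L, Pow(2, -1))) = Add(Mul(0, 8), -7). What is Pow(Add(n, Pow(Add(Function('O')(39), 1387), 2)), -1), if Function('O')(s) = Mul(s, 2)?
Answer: Rational(73656, 158082348601) ≈ 4.6593e-7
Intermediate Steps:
Function('O')(s) = Mul(2, s)
L = 22 (L = Add(8, Mul(-2, Add(Mul(0, 8), -7))) = Add(8, Mul(-2, Add(0, -7))) = Add(8, Mul(-2, -7)) = Add(8, 14) = 22)
n = Rational(1, 73656) (n = Pow(Mul(Mul(22, 108), 31), -1) = Pow(Mul(2376, 31), -1) = Pow(73656, -1) = Rational(1, 73656) ≈ 1.3577e-5)
Pow(Add(n, Pow(Add(Function('O')(39), 1387), 2)), -1) = Pow(Add(Rational(1, 73656), Pow(Add(Mul(2, 39), 1387), 2)), -1) = Pow(Add(Rational(1, 73656), Pow(Add(78, 1387), 2)), -1) = Pow(Add(Rational(1, 73656), Pow(1465, 2)), -1) = Pow(Add(Rational(1, 73656), 2146225), -1) = Pow(Rational(158082348601, 73656), -1) = Rational(73656, 158082348601)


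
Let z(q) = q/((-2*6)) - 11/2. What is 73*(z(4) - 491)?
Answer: -217613/6 ≈ -36269.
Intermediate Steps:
z(q) = -11/2 - q/12 (z(q) = q/(-12) - 11*½ = q*(-1/12) - 11/2 = -q/12 - 11/2 = -11/2 - q/12)
73*(z(4) - 491) = 73*((-11/2 - 1/12*4) - 491) = 73*((-11/2 - ⅓) - 491) = 73*(-35/6 - 491) = 73*(-2981/6) = -217613/6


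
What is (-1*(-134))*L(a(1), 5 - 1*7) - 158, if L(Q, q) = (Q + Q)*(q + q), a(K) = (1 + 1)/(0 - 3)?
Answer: 1670/3 ≈ 556.67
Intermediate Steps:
a(K) = -2/3 (a(K) = 2/(-3) = 2*(-1/3) = -2/3)
L(Q, q) = 4*Q*q (L(Q, q) = (2*Q)*(2*q) = 4*Q*q)
(-1*(-134))*L(a(1), 5 - 1*7) - 158 = (-1*(-134))*(4*(-2/3)*(5 - 1*7)) - 158 = 134*(4*(-2/3)*(5 - 7)) - 158 = 134*(4*(-2/3)*(-2)) - 158 = 134*(16/3) - 158 = 2144/3 - 158 = 1670/3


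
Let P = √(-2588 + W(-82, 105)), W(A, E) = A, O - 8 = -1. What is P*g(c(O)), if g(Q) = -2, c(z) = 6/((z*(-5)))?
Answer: -2*I*√2670 ≈ -103.34*I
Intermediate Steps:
O = 7 (O = 8 - 1 = 7)
c(z) = -6/(5*z) (c(z) = 6/((-5*z)) = 6*(-1/(5*z)) = -6/(5*z))
P = I*√2670 (P = √(-2588 - 82) = √(-2670) = I*√2670 ≈ 51.672*I)
P*g(c(O)) = (I*√2670)*(-2) = -2*I*√2670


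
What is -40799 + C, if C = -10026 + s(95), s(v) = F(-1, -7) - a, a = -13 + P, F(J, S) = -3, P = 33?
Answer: -50848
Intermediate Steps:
a = 20 (a = -13 + 33 = 20)
s(v) = -23 (s(v) = -3 - 1*20 = -3 - 20 = -23)
C = -10049 (C = -10026 - 23 = -10049)
-40799 + C = -40799 - 10049 = -50848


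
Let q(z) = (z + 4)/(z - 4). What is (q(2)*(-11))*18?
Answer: 594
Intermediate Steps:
q(z) = (4 + z)/(-4 + z)
(q(2)*(-11))*18 = (((4 + 2)/(-4 + 2))*(-11))*18 = ((6/(-2))*(-11))*18 = (-½*6*(-11))*18 = -3*(-11)*18 = 33*18 = 594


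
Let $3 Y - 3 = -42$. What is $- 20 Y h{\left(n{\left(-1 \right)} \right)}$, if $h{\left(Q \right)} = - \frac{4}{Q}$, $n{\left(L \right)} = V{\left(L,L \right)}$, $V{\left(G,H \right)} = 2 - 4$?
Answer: $520$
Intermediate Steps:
$V{\left(G,H \right)} = -2$
$Y = -13$ ($Y = 1 + \frac{1}{3} \left(-42\right) = 1 - 14 = -13$)
$n{\left(L \right)} = -2$
$- 20 Y h{\left(n{\left(-1 \right)} \right)} = \left(-20\right) \left(-13\right) \left(- \frac{4}{-2}\right) = 260 \left(\left(-4\right) \left(- \frac{1}{2}\right)\right) = 260 \cdot 2 = 520$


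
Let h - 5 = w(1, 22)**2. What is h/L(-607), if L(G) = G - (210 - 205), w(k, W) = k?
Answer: -1/102 ≈ -0.0098039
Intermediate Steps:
h = 6 (h = 5 + 1**2 = 5 + 1 = 6)
L(G) = -5 + G (L(G) = G - 1*5 = G - 5 = -5 + G)
h/L(-607) = 6/(-5 - 607) = 6/(-612) = 6*(-1/612) = -1/102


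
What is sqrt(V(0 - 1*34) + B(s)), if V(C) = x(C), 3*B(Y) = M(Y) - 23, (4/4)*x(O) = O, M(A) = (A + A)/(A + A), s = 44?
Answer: 2*I*sqrt(93)/3 ≈ 6.4291*I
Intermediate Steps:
M(A) = 1 (M(A) = (2*A)/((2*A)) = (2*A)*(1/(2*A)) = 1)
x(O) = O
B(Y) = -22/3 (B(Y) = (1 - 23)/3 = (1/3)*(-22) = -22/3)
V(C) = C
sqrt(V(0 - 1*34) + B(s)) = sqrt((0 - 1*34) - 22/3) = sqrt((0 - 34) - 22/3) = sqrt(-34 - 22/3) = sqrt(-124/3) = 2*I*sqrt(93)/3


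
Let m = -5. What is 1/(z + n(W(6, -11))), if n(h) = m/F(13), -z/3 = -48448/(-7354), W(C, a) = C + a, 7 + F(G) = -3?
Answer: -7354/141667 ≈ -0.051910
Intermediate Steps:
F(G) = -10 (F(G) = -7 - 3 = -10)
z = -72672/3677 (z = -(-145344)/(-7354) = -(-145344)*(-1)/7354 = -3*24224/3677 = -72672/3677 ≈ -19.764)
n(h) = ½ (n(h) = -5/(-10) = -5*(-⅒) = ½)
1/(z + n(W(6, -11))) = 1/(-72672/3677 + ½) = 1/(-141667/7354) = -7354/141667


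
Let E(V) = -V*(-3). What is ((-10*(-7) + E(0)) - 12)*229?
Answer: 13282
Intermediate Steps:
E(V) = 3*V
((-10*(-7) + E(0)) - 12)*229 = ((-10*(-7) + 3*0) - 12)*229 = ((70 + 0) - 12)*229 = (70 - 12)*229 = 58*229 = 13282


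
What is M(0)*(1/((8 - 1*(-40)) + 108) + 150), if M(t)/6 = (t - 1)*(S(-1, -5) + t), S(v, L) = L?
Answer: 117005/26 ≈ 4500.2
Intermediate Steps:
M(t) = 6*(-1 + t)*(-5 + t) (M(t) = 6*((t - 1)*(-5 + t)) = 6*((-1 + t)*(-5 + t)) = 6*(-1 + t)*(-5 + t))
M(0)*(1/((8 - 1*(-40)) + 108) + 150) = (30 - 36*0 + 6*0**2)*(1/((8 - 1*(-40)) + 108) + 150) = (30 + 0 + 6*0)*(1/((8 + 40) + 108) + 150) = (30 + 0 + 0)*(1/(48 + 108) + 150) = 30*(1/156 + 150) = 30*(23401/156) = 117005/26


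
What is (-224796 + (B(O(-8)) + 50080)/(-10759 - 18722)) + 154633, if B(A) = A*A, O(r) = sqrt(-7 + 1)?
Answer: -2068525477/29481 ≈ -70165.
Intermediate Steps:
O(r) = I*sqrt(6) (O(r) = sqrt(-6) = I*sqrt(6))
B(A) = A**2
(-224796 + (B(O(-8)) + 50080)/(-10759 - 18722)) + 154633 = (-224796 + ((I*sqrt(6))**2 + 50080)/(-10759 - 18722)) + 154633 = (-224796 + (-6 + 50080)/(-29481)) + 154633 = (-224796 + 50074*(-1/29481)) + 154633 = (-224796 - 50074/29481) + 154633 = -6627260950/29481 + 154633 = -2068525477/29481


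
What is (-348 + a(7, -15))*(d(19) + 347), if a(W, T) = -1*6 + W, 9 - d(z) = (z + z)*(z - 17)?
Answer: -97160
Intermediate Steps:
d(z) = 9 - 2*z*(-17 + z) (d(z) = 9 - (z + z)*(z - 17) = 9 - 2*z*(-17 + z))
a(W, T) = -6 + W
(-348 + a(7, -15))*(d(19) + 347) = (-348 + (-6 + 7))*((9 - 2*19² + 34*19) + 347) = (-348 + 1)*((9 - 2*361 + 646) + 347) = -347*((9 - 722 + 646) + 347) = -347*(-67 + 347) = -347*280 = -97160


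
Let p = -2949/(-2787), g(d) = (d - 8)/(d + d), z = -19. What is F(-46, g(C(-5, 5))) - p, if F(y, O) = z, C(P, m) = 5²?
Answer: -18634/929 ≈ -20.058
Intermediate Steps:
C(P, m) = 25
g(d) = (-8 + d)/(2*d) (g(d) = (-8 + d)/((2*d)) = (-8 + d)*(1/(2*d)) = (-8 + d)/(2*d))
F(y, O) = -19
p = 983/929 (p = -2949*(-1/2787) = 983/929 ≈ 1.0581)
F(-46, g(C(-5, 5))) - p = -19 - 1*983/929 = -19 - 983/929 = -18634/929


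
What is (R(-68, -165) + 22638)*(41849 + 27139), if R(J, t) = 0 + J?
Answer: 1557059160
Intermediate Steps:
R(J, t) = J
(R(-68, -165) + 22638)*(41849 + 27139) = (-68 + 22638)*(41849 + 27139) = 22570*68988 = 1557059160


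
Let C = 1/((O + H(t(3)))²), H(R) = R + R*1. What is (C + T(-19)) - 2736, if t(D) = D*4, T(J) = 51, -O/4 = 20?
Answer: -8420159/3136 ≈ -2685.0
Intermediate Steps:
O = -80 (O = -4*20 = -80)
t(D) = 4*D
H(R) = 2*R (H(R) = R + R = 2*R)
C = 1/3136 (C = 1/((-80 + 2*(4*3))²) = 1/((-80 + 2*12)²) = 1/((-80 + 24)²) = 1/((-56)²) = 1/3136 ≈ 0.00031888)
(C + T(-19)) - 2736 = (1/3136 + 51) - 2736 = 159937/3136 - 2736 = -8420159/3136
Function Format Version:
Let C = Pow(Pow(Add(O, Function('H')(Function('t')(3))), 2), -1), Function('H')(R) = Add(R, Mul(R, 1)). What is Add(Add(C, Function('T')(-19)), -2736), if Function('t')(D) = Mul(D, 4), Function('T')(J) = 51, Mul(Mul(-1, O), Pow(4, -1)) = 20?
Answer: Rational(-8420159, 3136) ≈ -2685.0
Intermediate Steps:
O = -80 (O = Mul(-4, 20) = -80)
Function('t')(D) = Mul(4, D)
Function('H')(R) = Mul(2, R) (Function('H')(R) = Add(R, R) = Mul(2, R))
C = Rational(1, 3136) (C = Pow(Pow(Add(-80, Mul(2, Mul(4, 3))), 2), -1) = Pow(Pow(Add(-80, Mul(2, 12)), 2), -1) = Pow(Pow(Add(-80, 24), 2), -1) = Pow(Pow(-56, 2), -1) = Pow(3136, -1) = Rational(1, 3136) ≈ 0.00031888)
Add(Add(C, Function('T')(-19)), -2736) = Add(Add(Rational(1, 3136), 51), -2736) = Add(Rational(159937, 3136), -2736) = Rational(-8420159, 3136)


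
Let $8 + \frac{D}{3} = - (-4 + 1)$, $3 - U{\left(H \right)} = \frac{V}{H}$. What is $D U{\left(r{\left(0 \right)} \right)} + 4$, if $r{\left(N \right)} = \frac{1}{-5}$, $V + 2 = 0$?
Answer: $109$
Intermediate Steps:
$V = -2$ ($V = -2 + 0 = -2$)
$r{\left(N \right)} = - \frac{1}{5}$
$U{\left(H \right)} = 3 + \frac{2}{H}$ ($U{\left(H \right)} = 3 - - \frac{2}{H} = 3 + \frac{2}{H}$)
$D = -15$ ($D = -24 + 3 \left(- (-4 + 1)\right) = -24 + 3 \left(\left(-1\right) \left(-3\right)\right) = -24 + 3 \cdot 3 = -24 + 9 = -15$)
$D U{\left(r{\left(0 \right)} \right)} + 4 = - 15 \left(3 + \frac{2}{- \frac{1}{5}}\right) + 4 = - 15 \left(3 + 2 \left(-5\right)\right) + 4 = - 15 \left(3 - 10\right) + 4 = \left(-15\right) \left(-7\right) + 4 = 105 + 4 = 109$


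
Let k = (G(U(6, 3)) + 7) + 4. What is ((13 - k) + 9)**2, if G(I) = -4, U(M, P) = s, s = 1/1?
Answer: 225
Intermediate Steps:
s = 1 (s = 1*1 = 1)
U(M, P) = 1
k = 7 (k = (-4 + 7) + 4 = 3 + 4 = 7)
((13 - k) + 9)**2 = ((13 - 1*7) + 9)**2 = ((13 - 7) + 9)**2 = (6 + 9)**2 = 15**2 = 225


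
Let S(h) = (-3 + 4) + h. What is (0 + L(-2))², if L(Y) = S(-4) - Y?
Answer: 1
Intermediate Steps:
S(h) = 1 + h
L(Y) = -3 - Y (L(Y) = (1 - 4) - Y = -3 - Y)
(0 + L(-2))² = (0 + (-3 - 1*(-2)))² = (0 + (-3 + 2))² = (0 - 1)² = (-1)² = 1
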